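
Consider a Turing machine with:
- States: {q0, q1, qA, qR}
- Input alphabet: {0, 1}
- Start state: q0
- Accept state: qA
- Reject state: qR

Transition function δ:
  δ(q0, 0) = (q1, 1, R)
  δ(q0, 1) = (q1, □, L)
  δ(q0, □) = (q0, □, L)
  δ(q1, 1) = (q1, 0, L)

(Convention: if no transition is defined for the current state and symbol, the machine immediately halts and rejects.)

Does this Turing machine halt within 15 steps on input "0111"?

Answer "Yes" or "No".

Execution trace:
Initial: [q0]0111
Step 1: δ(q0, 0) = (q1, 1, R) → 1[q1]111
Step 2: δ(q1, 1) = (q1, 0, L) → [q1]1011
Step 3: δ(q1, 1) = (q1, 0, L) → [q1]□0011

No transition is defined for δ(q1, □). By convention the machine halts and rejects.
The machine halted after 3 steps (within the 15-step bound).

Answer: Yes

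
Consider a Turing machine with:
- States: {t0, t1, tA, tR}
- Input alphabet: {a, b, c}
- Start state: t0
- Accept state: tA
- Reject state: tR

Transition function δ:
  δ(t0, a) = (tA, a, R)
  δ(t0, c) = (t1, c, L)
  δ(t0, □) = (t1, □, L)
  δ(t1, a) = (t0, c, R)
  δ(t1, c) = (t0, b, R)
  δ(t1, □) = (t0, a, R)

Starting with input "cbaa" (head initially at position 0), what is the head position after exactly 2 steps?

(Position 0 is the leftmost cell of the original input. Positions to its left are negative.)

Execution trace (head position shown):
Step 0: [t0]cbaa  (head at position 0)
Step 1: move left → [t1]□cbaa  (head at position -1)
Step 2: move right → a[t0]cbaa  (head at position 0)

After 2 steps, the head is at position 0.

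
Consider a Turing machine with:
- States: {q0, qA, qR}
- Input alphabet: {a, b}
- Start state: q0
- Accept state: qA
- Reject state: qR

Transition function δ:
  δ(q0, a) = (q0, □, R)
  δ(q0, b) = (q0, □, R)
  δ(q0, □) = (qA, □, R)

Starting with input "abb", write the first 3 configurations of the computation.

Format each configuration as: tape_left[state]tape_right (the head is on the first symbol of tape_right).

Transitions applied:
Step 1: δ(q0, a) = (q0, □, R)
Step 2: δ(q0, b) = (q0, □, R)

The first 3 configurations are:
[q0]abb ⊢ □[q0]bb ⊢ □□[q0]b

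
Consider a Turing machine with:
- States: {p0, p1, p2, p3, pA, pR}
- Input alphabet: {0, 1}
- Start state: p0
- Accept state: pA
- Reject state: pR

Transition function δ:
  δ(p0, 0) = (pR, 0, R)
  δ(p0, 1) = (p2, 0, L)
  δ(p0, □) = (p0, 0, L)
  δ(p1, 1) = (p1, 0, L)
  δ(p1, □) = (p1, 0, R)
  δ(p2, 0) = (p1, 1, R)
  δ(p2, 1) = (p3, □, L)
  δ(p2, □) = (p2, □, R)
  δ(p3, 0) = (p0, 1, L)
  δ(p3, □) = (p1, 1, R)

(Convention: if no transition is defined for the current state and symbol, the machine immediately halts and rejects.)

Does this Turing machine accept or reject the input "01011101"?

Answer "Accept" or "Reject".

Execution trace:
Initial: [p0]01011101
Step 1: δ(p0, 0) = (pR, 0, R) → 0[pR]1011101

The machine reaches the reject state pR and halts.

Answer: Reject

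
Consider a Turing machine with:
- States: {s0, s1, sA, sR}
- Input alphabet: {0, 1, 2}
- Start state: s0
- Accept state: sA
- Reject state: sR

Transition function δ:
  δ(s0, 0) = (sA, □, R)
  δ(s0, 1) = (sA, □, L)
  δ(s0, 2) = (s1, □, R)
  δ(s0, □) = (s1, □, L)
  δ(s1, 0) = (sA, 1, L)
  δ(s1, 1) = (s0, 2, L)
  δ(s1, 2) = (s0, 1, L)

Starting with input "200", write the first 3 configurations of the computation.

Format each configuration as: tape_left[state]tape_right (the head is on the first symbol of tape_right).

Transitions applied:
Step 1: δ(s0, 2) = (s1, □, R)
Step 2: δ(s1, 0) = (sA, 1, L)

The first 3 configurations are:
[s0]200 ⊢ □[s1]00 ⊢ [sA]□10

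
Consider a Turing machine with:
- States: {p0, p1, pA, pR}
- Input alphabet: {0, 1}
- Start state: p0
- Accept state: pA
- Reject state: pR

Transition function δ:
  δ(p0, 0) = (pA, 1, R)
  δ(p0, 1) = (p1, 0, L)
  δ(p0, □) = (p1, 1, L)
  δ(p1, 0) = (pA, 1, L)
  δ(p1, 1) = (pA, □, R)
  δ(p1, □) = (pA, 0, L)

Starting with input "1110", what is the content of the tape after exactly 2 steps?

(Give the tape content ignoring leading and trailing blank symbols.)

Execution trace:
Initial: [p0]1110
Step 1: δ(p0, 1) = (p1, 0, L) → [p1]□0110
Step 2: δ(p1, □) = (pA, 0, L) → [pA]□00110

The machine reaches the accept state pA and halts.

After 2 steps, the tape (ignoring leading/trailing blanks) is: 00110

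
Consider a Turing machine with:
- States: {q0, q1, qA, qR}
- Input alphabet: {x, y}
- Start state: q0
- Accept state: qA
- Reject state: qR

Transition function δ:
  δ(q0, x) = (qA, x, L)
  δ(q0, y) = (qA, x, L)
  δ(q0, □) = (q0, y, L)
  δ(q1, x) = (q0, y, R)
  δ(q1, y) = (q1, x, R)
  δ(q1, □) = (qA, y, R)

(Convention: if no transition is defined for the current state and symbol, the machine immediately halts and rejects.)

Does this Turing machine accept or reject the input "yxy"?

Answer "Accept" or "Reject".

Execution trace:
Initial: [q0]yxy
Step 1: δ(q0, y) = (qA, x, L) → [qA]□xxy

The machine reaches the accept state qA and halts.

Answer: Accept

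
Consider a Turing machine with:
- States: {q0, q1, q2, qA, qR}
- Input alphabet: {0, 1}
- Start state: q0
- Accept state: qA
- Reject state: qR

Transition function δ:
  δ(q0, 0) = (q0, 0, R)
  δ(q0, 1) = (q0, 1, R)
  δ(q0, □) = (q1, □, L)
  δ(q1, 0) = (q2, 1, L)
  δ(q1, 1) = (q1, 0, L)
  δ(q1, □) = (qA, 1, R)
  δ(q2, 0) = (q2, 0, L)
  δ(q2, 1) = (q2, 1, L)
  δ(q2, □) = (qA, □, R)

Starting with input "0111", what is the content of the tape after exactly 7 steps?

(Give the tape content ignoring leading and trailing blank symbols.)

Execution trace:
Initial: [q0]0111
Step 1: δ(q0, 0) = (q0, 0, R) → 0[q0]111
Step 2: δ(q0, 1) = (q0, 1, R) → 01[q0]11
Step 3: δ(q0, 1) = (q0, 1, R) → 011[q0]1
Step 4: δ(q0, 1) = (q0, 1, R) → 0111[q0]□
Step 5: δ(q0, □) = (q1, □, L) → 011[q1]1□
Step 6: δ(q1, 1) = (q1, 0, L) → 01[q1]10□
Step 7: δ(q1, 1) = (q1, 0, L) → 0[q1]100□

After 7 steps, the tape (ignoring leading/trailing blanks) is: 0100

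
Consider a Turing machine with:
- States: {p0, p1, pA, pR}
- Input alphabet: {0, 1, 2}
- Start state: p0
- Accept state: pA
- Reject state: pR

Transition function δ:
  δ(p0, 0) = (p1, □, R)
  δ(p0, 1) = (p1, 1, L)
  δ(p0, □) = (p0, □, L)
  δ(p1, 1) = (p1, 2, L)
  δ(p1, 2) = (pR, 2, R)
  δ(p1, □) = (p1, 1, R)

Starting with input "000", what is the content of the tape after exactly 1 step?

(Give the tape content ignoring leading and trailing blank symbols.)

Execution trace:
Initial: [p0]000
Step 1: δ(p0, 0) = (p1, □, R) → □[p1]00

No transition is defined for δ(p1, 0). By convention the machine halts and rejects.

After 1 step, the tape (ignoring leading/trailing blanks) is: 00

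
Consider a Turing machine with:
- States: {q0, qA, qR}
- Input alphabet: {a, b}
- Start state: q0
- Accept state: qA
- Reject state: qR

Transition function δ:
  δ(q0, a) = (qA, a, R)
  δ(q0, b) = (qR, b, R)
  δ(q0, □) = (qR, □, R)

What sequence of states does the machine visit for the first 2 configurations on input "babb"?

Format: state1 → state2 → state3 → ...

Execution trace:
Initial: [q0]babb
Step 1: δ(q0, b) = (qR, b, R) → b[qR]abb

The machine reaches the reject state qR and halts.

State sequence: q0 → qR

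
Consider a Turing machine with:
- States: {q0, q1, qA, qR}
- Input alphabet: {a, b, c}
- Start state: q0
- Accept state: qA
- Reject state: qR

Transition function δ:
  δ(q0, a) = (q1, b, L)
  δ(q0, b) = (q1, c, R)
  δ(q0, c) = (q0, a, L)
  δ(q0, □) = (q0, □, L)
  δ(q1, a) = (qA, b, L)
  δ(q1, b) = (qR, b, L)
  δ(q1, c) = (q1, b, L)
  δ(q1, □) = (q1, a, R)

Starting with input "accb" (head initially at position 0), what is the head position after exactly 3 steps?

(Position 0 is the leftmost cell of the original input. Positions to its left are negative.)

Execution trace (head position shown):
Step 0: [q0]accb  (head at position 0)
Step 1: move left → [q1]□bccb  (head at position -1)
Step 2: move right → a[q1]bccb  (head at position 0)
Step 3: move left → [qR]abccb  (head at position -1)

After 3 steps, the head is at position -1.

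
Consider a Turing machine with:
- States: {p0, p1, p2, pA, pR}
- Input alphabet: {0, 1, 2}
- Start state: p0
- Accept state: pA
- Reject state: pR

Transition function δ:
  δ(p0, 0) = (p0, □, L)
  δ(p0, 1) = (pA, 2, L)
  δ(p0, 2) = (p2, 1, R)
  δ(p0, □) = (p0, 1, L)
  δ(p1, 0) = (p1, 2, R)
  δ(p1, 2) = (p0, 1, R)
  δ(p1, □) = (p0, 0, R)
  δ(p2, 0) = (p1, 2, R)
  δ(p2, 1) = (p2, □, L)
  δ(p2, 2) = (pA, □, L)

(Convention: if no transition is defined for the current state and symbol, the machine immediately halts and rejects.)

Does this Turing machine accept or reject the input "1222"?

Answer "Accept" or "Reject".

Execution trace:
Initial: [p0]1222
Step 1: δ(p0, 1) = (pA, 2, L) → [pA]□2222

The machine reaches the accept state pA and halts.

Answer: Accept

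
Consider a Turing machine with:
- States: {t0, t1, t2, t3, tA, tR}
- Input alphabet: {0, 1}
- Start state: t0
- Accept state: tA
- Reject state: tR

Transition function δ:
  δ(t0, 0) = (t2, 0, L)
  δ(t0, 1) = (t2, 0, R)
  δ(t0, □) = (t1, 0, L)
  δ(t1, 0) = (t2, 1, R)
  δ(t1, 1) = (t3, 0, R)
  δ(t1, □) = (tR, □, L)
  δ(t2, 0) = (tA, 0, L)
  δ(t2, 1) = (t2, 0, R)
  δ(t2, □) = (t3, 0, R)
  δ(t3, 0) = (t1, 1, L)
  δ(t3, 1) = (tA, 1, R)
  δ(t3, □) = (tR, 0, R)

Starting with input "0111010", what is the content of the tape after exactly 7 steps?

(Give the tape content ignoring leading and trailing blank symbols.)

Execution trace:
Initial: [t0]0111010
Step 1: δ(t0, 0) = (t2, 0, L) → [t2]□0111010
Step 2: δ(t2, □) = (t3, 0, R) → 0[t3]0111010
Step 3: δ(t3, 0) = (t1, 1, L) → [t1]01111010
Step 4: δ(t1, 0) = (t2, 1, R) → 1[t2]1111010
Step 5: δ(t2, 1) = (t2, 0, R) → 10[t2]111010
Step 6: δ(t2, 1) = (t2, 0, R) → 100[t2]11010
Step 7: δ(t2, 1) = (t2, 0, R) → 1000[t2]1010

After 7 steps, the tape (ignoring leading/trailing blanks) is: 10001010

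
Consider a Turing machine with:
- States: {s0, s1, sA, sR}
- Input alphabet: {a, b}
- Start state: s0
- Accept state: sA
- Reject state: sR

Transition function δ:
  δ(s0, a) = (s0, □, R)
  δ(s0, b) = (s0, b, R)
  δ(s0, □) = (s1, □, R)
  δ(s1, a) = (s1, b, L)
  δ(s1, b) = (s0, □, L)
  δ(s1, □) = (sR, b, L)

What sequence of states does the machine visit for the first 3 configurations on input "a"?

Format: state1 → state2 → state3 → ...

Execution trace:
Initial: [s0]a
Step 1: δ(s0, a) = (s0, □, R) → □[s0]□
Step 2: δ(s0, □) = (s1, □, R) → □□[s1]□

State sequence: s0 → s0 → s1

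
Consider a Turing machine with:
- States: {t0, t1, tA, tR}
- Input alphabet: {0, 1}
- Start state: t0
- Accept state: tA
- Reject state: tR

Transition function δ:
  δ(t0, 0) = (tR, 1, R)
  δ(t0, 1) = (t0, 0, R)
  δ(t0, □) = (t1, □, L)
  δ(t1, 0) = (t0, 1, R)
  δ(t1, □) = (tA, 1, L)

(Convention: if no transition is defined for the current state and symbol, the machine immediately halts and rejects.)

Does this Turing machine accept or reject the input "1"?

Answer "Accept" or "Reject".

Execution trace:
Initial: [t0]1
Step 1: δ(t0, 1) = (t0, 0, R) → 0[t0]□
Step 2: δ(t0, □) = (t1, □, L) → [t1]0□
Step 3: δ(t1, 0) = (t0, 1, R) → 1[t0]□
Step 4: δ(t0, □) = (t1, □, L) → [t1]1□

No transition is defined for δ(t1, 1). By convention the machine halts and rejects.

Answer: Reject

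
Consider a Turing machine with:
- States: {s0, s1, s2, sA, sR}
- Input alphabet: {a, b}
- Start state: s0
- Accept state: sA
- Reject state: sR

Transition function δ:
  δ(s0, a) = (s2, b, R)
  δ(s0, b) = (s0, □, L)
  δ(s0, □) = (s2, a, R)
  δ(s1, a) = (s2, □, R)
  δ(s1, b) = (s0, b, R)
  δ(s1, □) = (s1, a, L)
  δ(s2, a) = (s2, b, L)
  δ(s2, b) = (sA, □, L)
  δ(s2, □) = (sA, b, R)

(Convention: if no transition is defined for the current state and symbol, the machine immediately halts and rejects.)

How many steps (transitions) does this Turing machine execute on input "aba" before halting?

Execution trace:
Initial: [s0]aba
Step 1: δ(s0, a) = (s2, b, R) → b[s2]ba
Step 2: δ(s2, b) = (sA, □, L) → [sA]b□a

The machine reaches the accept state sA and halts.

The machine executed 2 steps before halting.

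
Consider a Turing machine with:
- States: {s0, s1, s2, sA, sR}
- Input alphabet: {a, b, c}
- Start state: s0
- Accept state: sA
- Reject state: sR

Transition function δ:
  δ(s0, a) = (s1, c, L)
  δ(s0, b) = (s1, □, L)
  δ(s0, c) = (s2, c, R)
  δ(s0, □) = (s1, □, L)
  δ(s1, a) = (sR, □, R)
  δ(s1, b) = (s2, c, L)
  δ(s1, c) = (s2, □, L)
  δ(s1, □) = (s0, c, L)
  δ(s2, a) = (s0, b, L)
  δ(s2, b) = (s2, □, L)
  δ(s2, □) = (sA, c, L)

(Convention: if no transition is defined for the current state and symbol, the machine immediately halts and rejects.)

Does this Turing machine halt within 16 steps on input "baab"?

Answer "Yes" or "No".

Execution trace:
Initial: [s0]baab
Step 1: δ(s0, b) = (s1, □, L) → [s1]□□aab
Step 2: δ(s1, □) = (s0, c, L) → [s0]□c□aab
Step 3: δ(s0, □) = (s1, □, L) → [s1]□□c□aab
Step 4: δ(s1, □) = (s0, c, L) → [s0]□c□c□aab
Step 5: δ(s0, □) = (s1, □, L) → [s1]□□c□c□aab
Step 6: δ(s1, □) = (s0, c, L) → [s0]□c□c□c□aab
Step 7: δ(s0, □) = (s1, □, L) → [s1]□□c□c□c□aab
Step 8: δ(s1, □) = (s0, c, L) → [s0]□c□c□c□c□aab
Step 9: δ(s0, □) = (s1, □, L) → [s1]□□c□c□c□c□aab
Step 10: δ(s1, □) = (s0, c, L) → [s0]□c□c□c□c□c□aab
Step 11: δ(s0, □) = (s1, □, L) → [s1]□□c□c□c□c□c□aab
Step 12: δ(s1, □) = (s0, c, L) → [s0]□c□c□c□c□c□c□aab
Step 13: δ(s0, □) = (s1, □, L) → [s1]□□c□c□c□c□c□c□aab
Step 14: δ(s1, □) = (s0, c, L) → [s0]□c□c□c□c□c□c□c□aab
Step 15: δ(s0, □) = (s1, □, L) → [s1]□□c□c□c□c□c□c□c□aab
Step 16: δ(s1, □) = (s0, c, L) → [s0]□c□c□c□c□c□c□c□c□aab

The machine has not reached a halting state after 16 steps.
The machine did not halt within the 16-step bound.

Answer: No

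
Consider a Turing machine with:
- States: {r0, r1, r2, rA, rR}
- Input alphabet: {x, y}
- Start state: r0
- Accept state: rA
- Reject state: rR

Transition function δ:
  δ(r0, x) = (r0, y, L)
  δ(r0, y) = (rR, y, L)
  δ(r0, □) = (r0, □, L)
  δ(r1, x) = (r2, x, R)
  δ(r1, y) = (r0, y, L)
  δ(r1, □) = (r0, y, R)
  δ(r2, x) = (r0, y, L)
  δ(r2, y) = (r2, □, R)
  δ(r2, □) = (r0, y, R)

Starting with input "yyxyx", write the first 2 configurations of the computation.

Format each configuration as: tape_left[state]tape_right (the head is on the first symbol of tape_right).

Transitions applied:
Step 1: δ(r0, y) = (rR, y, L)

The first 2 configurations are:
[r0]yyxyx ⊢ [rR]□yyxyx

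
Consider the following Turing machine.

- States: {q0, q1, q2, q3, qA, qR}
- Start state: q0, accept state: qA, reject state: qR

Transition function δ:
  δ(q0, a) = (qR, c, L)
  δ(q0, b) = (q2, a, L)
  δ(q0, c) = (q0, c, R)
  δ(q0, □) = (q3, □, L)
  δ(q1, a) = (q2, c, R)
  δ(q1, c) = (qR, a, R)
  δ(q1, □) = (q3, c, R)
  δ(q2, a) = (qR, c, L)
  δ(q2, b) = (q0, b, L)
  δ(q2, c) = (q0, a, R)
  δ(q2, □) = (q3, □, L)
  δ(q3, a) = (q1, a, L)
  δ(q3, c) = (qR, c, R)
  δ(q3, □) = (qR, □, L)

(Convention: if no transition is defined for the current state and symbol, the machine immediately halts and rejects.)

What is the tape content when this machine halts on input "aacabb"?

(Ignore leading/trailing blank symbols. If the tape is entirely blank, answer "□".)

Execution trace:
Initial: [q0]aacabb
Step 1: δ(q0, a) = (qR, c, L) → [qR]□cacabb

The machine reaches the reject state qR and halts.

Final tape (ignoring leading/trailing blanks): cacabb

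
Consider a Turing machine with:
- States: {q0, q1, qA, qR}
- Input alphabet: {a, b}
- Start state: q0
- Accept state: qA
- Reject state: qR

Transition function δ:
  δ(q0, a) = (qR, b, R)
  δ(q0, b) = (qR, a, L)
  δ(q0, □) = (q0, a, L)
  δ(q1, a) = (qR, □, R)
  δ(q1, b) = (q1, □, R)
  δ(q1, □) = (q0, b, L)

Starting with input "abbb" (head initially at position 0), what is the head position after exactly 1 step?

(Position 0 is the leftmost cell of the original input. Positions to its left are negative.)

Execution trace (head position shown):
Step 0: [q0]abbb  (head at position 0)
Step 1: move right → b[qR]bbb  (head at position 1)

After 1 step, the head is at position 1.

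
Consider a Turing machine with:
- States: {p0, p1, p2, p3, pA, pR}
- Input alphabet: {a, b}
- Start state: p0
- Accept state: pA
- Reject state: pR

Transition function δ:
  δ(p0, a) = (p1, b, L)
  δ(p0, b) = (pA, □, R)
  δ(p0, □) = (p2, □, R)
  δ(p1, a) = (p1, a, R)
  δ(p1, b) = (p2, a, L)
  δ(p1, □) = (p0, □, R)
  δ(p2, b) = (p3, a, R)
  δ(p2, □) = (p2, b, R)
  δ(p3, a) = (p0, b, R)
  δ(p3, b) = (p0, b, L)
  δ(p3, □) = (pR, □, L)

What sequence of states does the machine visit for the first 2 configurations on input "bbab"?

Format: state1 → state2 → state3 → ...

Execution trace:
Initial: [p0]bbab
Step 1: δ(p0, b) = (pA, □, R) → □[pA]bab

The machine reaches the accept state pA and halts.

State sequence: p0 → pA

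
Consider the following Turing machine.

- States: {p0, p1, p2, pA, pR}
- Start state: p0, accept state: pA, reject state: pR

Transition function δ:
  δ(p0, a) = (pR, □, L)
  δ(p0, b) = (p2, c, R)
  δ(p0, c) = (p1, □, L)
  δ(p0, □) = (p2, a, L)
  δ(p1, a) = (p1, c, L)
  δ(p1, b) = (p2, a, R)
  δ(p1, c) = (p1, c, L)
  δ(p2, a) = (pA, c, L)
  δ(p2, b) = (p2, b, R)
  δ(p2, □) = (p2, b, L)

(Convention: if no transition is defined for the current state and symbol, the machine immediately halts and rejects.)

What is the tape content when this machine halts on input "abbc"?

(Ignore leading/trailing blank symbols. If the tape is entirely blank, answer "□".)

Execution trace:
Initial: [p0]abbc
Step 1: δ(p0, a) = (pR, □, L) → [pR]□□bbc

The machine reaches the reject state pR and halts.

Final tape (ignoring leading/trailing blanks): bbc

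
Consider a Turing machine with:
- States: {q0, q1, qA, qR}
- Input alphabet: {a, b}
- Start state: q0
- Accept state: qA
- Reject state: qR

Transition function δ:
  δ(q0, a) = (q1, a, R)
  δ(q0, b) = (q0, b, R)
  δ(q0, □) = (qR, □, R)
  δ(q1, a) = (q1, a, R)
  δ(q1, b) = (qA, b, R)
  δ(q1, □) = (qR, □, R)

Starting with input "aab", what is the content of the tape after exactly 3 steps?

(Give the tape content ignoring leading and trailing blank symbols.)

Execution trace:
Initial: [q0]aab
Step 1: δ(q0, a) = (q1, a, R) → a[q1]ab
Step 2: δ(q1, a) = (q1, a, R) → aa[q1]b
Step 3: δ(q1, b) = (qA, b, R) → aab[qA]□

The machine reaches the accept state qA and halts.

After 3 steps, the tape (ignoring leading/trailing blanks) is: aab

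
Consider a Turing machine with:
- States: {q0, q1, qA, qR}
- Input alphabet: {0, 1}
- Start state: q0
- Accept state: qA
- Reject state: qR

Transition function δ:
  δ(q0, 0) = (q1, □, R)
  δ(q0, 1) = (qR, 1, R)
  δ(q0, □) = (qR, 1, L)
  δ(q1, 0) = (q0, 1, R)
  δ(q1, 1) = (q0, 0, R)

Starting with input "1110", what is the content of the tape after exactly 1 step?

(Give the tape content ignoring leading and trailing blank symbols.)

Execution trace:
Initial: [q0]1110
Step 1: δ(q0, 1) = (qR, 1, R) → 1[qR]110

The machine reaches the reject state qR and halts.

After 1 step, the tape (ignoring leading/trailing blanks) is: 1110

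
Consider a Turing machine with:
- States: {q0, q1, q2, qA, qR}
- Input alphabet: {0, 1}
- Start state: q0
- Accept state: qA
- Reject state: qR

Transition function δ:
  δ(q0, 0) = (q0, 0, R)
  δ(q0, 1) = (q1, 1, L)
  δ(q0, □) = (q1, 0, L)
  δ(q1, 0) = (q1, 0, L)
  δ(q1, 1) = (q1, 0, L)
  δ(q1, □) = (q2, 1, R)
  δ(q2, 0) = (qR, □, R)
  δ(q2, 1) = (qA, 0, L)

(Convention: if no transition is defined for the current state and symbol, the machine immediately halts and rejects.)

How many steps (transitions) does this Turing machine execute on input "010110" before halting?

Execution trace:
Initial: [q0]010110
Step 1: δ(q0, 0) = (q0, 0, R) → 0[q0]10110
Step 2: δ(q0, 1) = (q1, 1, L) → [q1]010110
Step 3: δ(q1, 0) = (q1, 0, L) → [q1]□010110
Step 4: δ(q1, □) = (q2, 1, R) → 1[q2]010110
Step 5: δ(q2, 0) = (qR, □, R) → 1□[qR]10110

The machine reaches the reject state qR and halts.

The machine executed 5 steps before halting.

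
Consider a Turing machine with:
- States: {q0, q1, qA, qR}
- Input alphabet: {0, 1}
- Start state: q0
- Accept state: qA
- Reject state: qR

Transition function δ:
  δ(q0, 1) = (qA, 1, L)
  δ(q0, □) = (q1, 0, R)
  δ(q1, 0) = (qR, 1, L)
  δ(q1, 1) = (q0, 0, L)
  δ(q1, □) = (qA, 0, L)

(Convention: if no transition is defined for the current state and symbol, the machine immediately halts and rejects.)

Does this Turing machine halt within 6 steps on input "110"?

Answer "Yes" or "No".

Execution trace:
Initial: [q0]110
Step 1: δ(q0, 1) = (qA, 1, L) → [qA]□110

The machine reaches the accept state qA and halts.
The machine halted after 1 step (within the 6-step bound).

Answer: Yes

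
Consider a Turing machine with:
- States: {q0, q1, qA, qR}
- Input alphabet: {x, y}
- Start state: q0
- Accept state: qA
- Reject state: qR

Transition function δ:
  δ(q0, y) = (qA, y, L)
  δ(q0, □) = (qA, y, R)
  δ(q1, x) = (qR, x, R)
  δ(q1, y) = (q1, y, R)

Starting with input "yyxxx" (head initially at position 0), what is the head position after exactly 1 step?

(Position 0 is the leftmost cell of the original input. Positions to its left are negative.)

Execution trace (head position shown):
Step 0: [q0]yyxxx  (head at position 0)
Step 1: move left → [qA]□yyxxx  (head at position -1)

After 1 step, the head is at position -1.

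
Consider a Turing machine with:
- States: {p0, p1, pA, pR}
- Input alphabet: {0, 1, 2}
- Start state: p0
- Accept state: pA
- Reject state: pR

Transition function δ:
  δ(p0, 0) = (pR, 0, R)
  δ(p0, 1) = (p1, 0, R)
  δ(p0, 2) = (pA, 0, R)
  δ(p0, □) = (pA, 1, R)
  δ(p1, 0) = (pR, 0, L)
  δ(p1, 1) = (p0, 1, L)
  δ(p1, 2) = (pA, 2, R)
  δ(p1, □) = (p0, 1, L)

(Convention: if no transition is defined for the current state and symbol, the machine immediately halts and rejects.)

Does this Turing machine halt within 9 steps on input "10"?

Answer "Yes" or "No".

Execution trace:
Initial: [p0]10
Step 1: δ(p0, 1) = (p1, 0, R) → 0[p1]0
Step 2: δ(p1, 0) = (pR, 0, L) → [pR]00

The machine reaches the reject state pR and halts.
The machine halted after 2 steps (within the 9-step bound).

Answer: Yes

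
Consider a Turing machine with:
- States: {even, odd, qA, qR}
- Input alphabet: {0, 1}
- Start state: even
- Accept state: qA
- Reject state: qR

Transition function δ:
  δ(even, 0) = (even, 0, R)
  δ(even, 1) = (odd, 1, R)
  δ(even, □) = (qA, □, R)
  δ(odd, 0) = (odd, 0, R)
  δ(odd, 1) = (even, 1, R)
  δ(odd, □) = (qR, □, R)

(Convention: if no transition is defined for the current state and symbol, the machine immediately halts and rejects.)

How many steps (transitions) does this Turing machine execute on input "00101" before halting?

Execution trace:
Initial: [even]00101
Step 1: δ(even, 0) = (even, 0, R) → 0[even]0101
Step 2: δ(even, 0) = (even, 0, R) → 00[even]101
Step 3: δ(even, 1) = (odd, 1, R) → 001[odd]01
Step 4: δ(odd, 0) = (odd, 0, R) → 0010[odd]1
Step 5: δ(odd, 1) = (even, 1, R) → 00101[even]□
Step 6: δ(even, □) = (qA, □, R) → 00101□[qA]□

The machine reaches the accept state qA and halts.

The machine executed 6 steps before halting.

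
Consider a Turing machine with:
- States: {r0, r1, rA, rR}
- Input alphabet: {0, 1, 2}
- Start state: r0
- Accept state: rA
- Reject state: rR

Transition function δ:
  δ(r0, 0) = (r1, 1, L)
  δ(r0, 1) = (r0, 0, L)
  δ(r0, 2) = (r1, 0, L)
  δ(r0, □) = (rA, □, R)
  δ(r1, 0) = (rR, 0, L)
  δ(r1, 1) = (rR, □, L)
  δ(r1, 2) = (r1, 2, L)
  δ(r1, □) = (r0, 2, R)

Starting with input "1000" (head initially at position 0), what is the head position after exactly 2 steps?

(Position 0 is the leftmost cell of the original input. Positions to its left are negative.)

Execution trace (head position shown):
Step 0: [r0]1000  (head at position 0)
Step 1: move left → [r0]□0000  (head at position -1)
Step 2: move right → □[rA]0000  (head at position 0)

After 2 steps, the head is at position 0.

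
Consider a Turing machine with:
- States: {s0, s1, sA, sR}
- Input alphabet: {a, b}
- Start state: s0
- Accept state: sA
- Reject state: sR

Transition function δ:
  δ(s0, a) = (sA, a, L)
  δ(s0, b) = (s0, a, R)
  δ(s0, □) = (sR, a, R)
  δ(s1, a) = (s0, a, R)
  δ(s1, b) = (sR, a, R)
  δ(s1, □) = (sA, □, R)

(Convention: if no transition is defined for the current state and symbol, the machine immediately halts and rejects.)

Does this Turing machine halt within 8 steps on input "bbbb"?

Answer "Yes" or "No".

Execution trace:
Initial: [s0]bbbb
Step 1: δ(s0, b) = (s0, a, R) → a[s0]bbb
Step 2: δ(s0, b) = (s0, a, R) → aa[s0]bb
Step 3: δ(s0, b) = (s0, a, R) → aaa[s0]b
Step 4: δ(s0, b) = (s0, a, R) → aaaa[s0]□
Step 5: δ(s0, □) = (sR, a, R) → aaaaa[sR]□

The machine reaches the reject state sR and halts.
The machine halted after 5 steps (within the 8-step bound).

Answer: Yes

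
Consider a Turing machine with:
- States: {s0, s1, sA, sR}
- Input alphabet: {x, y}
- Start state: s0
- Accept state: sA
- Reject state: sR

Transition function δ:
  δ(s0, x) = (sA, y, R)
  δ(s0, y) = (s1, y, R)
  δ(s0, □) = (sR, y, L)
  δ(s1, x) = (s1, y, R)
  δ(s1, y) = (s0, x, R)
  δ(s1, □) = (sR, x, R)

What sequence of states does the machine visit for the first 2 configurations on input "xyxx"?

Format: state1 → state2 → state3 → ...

Execution trace:
Initial: [s0]xyxx
Step 1: δ(s0, x) = (sA, y, R) → y[sA]yxx

The machine reaches the accept state sA and halts.

State sequence: s0 → sA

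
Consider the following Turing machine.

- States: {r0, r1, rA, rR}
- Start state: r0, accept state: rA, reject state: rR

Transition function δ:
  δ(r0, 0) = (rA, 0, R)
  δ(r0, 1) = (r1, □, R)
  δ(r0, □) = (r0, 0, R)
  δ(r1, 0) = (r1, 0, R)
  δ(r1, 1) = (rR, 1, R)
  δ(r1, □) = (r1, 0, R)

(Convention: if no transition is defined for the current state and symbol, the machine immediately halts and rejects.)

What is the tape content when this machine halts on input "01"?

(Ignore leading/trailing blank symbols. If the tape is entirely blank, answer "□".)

Execution trace:
Initial: [r0]01
Step 1: δ(r0, 0) = (rA, 0, R) → 0[rA]1

The machine reaches the accept state rA and halts.

Final tape (ignoring leading/trailing blanks): 01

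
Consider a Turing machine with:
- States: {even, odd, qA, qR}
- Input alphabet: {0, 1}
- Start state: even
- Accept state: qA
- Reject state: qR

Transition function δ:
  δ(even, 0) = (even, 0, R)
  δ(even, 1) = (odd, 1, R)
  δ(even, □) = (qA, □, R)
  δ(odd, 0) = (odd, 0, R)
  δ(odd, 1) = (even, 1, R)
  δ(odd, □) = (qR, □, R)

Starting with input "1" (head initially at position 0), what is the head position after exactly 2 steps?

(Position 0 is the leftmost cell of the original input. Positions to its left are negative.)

Execution trace (head position shown):
Step 0: [even]1  (head at position 0)
Step 1: move right → 1[odd]□  (head at position 1)
Step 2: move right → 1□[qR]□  (head at position 2)

After 2 steps, the head is at position 2.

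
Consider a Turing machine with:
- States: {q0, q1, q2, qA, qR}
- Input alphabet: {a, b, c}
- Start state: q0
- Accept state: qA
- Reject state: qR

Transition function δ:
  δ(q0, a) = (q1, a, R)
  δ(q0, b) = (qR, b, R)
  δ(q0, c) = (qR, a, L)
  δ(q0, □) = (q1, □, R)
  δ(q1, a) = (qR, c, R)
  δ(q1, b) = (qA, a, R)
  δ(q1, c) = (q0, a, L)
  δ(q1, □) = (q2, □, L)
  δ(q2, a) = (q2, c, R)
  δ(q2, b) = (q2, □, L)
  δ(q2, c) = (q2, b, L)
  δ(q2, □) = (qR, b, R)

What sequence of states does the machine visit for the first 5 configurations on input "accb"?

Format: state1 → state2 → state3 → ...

Execution trace:
Initial: [q0]accb
Step 1: δ(q0, a) = (q1, a, R) → a[q1]ccb
Step 2: δ(q1, c) = (q0, a, L) → [q0]aacb
Step 3: δ(q0, a) = (q1, a, R) → a[q1]acb
Step 4: δ(q1, a) = (qR, c, R) → ac[qR]cb

The machine reaches the reject state qR and halts.

State sequence: q0 → q1 → q0 → q1 → qR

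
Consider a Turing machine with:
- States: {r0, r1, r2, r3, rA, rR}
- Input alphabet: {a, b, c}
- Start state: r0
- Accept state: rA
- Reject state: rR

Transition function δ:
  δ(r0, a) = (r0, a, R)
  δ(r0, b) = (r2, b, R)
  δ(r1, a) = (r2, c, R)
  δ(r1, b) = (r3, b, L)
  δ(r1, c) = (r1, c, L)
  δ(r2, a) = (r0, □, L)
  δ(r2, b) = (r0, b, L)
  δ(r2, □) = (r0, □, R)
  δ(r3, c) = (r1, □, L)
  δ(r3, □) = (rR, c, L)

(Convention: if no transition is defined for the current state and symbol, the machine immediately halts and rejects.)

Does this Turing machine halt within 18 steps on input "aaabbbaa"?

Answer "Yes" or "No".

Execution trace:
Initial: [r0]aaabbbaa
Step 1: δ(r0, a) = (r0, a, R) → a[r0]aabbbaa
Step 2: δ(r0, a) = (r0, a, R) → aa[r0]abbbaa
Step 3: δ(r0, a) = (r0, a, R) → aaa[r0]bbbaa
Step 4: δ(r0, b) = (r2, b, R) → aaab[r2]bbaa
Step 5: δ(r2, b) = (r0, b, L) → aaa[r0]bbbaa
Step 6: δ(r0, b) = (r2, b, R) → aaab[r2]bbaa
Step 7: δ(r2, b) = (r0, b, L) → aaa[r0]bbbaa
Step 8: δ(r0, b) = (r2, b, R) → aaab[r2]bbaa
Step 9: δ(r2, b) = (r0, b, L) → aaa[r0]bbbaa
Step 10: δ(r0, b) = (r2, b, R) → aaab[r2]bbaa
Step 11: δ(r2, b) = (r0, b, L) → aaa[r0]bbbaa
Step 12: δ(r0, b) = (r2, b, R) → aaab[r2]bbaa
Step 13: δ(r2, b) = (r0, b, L) → aaa[r0]bbbaa
Step 14: δ(r0, b) = (r2, b, R) → aaab[r2]bbaa
Step 15: δ(r2, b) = (r0, b, L) → aaa[r0]bbbaa
Step 16: δ(r0, b) = (r2, b, R) → aaab[r2]bbaa
Step 17: δ(r2, b) = (r0, b, L) → aaa[r0]bbbaa
Step 18: δ(r0, b) = (r2, b, R) → aaab[r2]bbaa

The machine has not reached a halting state after 18 steps.
The machine did not halt within the 18-step bound.

Answer: No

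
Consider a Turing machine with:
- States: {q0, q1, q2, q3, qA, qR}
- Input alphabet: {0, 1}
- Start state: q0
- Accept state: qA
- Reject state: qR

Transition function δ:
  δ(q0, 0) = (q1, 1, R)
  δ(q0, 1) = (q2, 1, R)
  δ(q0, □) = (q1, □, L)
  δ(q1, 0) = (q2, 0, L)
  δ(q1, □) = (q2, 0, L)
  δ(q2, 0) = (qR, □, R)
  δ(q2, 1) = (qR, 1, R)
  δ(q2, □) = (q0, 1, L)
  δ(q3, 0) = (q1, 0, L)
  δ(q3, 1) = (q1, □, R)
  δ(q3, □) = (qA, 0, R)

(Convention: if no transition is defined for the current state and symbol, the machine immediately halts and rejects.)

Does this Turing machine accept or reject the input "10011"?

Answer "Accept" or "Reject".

Execution trace:
Initial: [q0]10011
Step 1: δ(q0, 1) = (q2, 1, R) → 1[q2]0011
Step 2: δ(q2, 0) = (qR, □, R) → 1□[qR]011

The machine reaches the reject state qR and halts.

Answer: Reject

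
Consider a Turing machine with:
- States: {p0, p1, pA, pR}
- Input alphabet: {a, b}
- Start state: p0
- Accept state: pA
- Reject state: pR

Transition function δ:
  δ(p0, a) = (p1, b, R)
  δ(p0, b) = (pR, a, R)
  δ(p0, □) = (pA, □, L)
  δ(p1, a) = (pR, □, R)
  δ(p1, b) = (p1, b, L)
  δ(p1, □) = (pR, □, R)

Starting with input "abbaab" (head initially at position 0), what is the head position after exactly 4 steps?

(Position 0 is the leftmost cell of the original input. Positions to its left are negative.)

Execution trace (head position shown):
Step 0: [p0]abbaab  (head at position 0)
Step 1: move right → b[p1]bbaab  (head at position 1)
Step 2: move left → [p1]bbbaab  (head at position 0)
Step 3: move left → [p1]□bbbaab  (head at position -1)
Step 4: move right → □[pR]bbbaab  (head at position 0)

After 4 steps, the head is at position 0.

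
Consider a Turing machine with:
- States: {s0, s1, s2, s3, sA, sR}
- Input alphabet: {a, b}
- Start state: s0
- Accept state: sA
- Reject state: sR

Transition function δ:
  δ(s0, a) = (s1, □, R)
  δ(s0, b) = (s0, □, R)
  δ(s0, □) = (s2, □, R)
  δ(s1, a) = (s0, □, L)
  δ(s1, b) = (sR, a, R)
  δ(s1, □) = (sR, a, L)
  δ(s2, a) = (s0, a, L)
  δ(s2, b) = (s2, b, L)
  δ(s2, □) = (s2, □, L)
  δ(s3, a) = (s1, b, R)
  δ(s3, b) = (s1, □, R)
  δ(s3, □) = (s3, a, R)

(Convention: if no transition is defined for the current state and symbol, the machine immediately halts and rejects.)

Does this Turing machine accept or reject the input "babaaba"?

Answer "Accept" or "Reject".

Execution trace:
Initial: [s0]babaaba
Step 1: δ(s0, b) = (s0, □, R) → □[s0]abaaba
Step 2: δ(s0, a) = (s1, □, R) → □□[s1]baaba
Step 3: δ(s1, b) = (sR, a, R) → □□a[sR]aaba

The machine reaches the reject state sR and halts.

Answer: Reject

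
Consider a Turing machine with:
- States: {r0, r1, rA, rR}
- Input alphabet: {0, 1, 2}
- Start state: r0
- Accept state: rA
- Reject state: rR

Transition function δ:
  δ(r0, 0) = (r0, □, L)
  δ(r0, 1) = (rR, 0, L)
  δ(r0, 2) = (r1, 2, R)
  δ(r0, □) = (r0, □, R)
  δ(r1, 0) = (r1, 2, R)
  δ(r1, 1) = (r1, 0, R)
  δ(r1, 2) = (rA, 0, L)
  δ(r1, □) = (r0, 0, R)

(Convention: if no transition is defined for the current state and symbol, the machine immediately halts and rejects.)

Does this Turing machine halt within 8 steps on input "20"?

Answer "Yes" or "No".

Execution trace:
Initial: [r0]20
Step 1: δ(r0, 2) = (r1, 2, R) → 2[r1]0
Step 2: δ(r1, 0) = (r1, 2, R) → 22[r1]□
Step 3: δ(r1, □) = (r0, 0, R) → 220[r0]□
Step 4: δ(r0, □) = (r0, □, R) → 220□[r0]□
Step 5: δ(r0, □) = (r0, □, R) → 220□□[r0]□
Step 6: δ(r0, □) = (r0, □, R) → 220□□□[r0]□
Step 7: δ(r0, □) = (r0, □, R) → 220□□□□[r0]□
Step 8: δ(r0, □) = (r0, □, R) → 220□□□□□[r0]□

The machine has not reached a halting state after 8 steps.
The machine did not halt within the 8-step bound.

Answer: No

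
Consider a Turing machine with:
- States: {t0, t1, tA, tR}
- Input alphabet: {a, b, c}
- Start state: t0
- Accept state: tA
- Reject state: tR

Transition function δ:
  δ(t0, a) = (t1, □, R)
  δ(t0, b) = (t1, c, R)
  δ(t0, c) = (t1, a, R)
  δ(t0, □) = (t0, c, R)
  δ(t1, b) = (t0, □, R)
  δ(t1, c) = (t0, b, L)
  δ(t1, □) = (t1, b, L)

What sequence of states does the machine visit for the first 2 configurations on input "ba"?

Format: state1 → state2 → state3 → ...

Execution trace:
Initial: [t0]ba
Step 1: δ(t0, b) = (t1, c, R) → c[t1]a

No transition is defined for δ(t1, a). By convention the machine halts and rejects.

State sequence: t0 → t1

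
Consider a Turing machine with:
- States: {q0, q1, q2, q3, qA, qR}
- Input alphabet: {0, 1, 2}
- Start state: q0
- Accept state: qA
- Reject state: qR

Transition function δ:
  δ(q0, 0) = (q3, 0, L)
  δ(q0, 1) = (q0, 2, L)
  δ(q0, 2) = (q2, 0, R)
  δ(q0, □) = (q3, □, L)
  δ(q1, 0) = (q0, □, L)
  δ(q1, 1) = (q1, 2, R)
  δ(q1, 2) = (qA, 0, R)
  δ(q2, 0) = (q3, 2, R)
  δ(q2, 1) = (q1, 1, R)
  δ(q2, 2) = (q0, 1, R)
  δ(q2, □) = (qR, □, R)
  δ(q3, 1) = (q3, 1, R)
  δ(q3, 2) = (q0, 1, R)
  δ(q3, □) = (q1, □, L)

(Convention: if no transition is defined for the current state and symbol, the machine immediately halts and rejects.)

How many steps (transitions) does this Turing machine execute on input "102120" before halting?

Execution trace:
Initial: [q0]102120
Step 1: δ(q0, 1) = (q0, 2, L) → [q0]□202120
Step 2: δ(q0, □) = (q3, □, L) → [q3]□□202120
Step 3: δ(q3, □) = (q1, □, L) → [q1]□□□202120

No transition is defined for δ(q1, □). By convention the machine halts and rejects.

The machine executed 3 steps before halting.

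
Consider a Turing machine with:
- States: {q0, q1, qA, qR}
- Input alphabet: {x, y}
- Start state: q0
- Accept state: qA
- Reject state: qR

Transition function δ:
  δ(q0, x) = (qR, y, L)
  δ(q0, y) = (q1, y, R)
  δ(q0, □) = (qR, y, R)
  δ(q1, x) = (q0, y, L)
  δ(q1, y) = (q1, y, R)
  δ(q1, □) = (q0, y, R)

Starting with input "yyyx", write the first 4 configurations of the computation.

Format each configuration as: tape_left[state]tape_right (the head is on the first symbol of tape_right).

Transitions applied:
Step 1: δ(q0, y) = (q1, y, R)
Step 2: δ(q1, y) = (q1, y, R)
Step 3: δ(q1, y) = (q1, y, R)

The first 4 configurations are:
[q0]yyyx ⊢ y[q1]yyx ⊢ yy[q1]yx ⊢ yyy[q1]x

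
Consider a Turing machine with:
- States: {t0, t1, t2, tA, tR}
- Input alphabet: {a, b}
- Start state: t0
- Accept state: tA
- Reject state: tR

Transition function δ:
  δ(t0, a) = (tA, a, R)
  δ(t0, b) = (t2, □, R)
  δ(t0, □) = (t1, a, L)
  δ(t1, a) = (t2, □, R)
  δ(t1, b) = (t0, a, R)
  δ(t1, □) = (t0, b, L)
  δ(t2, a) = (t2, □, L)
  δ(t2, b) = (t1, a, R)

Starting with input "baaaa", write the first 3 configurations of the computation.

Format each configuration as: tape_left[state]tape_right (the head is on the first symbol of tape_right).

Transitions applied:
Step 1: δ(t0, b) = (t2, □, R)
Step 2: δ(t2, a) = (t2, □, L)

The first 3 configurations are:
[t0]baaaa ⊢ □[t2]aaaa ⊢ [t2]□□aaa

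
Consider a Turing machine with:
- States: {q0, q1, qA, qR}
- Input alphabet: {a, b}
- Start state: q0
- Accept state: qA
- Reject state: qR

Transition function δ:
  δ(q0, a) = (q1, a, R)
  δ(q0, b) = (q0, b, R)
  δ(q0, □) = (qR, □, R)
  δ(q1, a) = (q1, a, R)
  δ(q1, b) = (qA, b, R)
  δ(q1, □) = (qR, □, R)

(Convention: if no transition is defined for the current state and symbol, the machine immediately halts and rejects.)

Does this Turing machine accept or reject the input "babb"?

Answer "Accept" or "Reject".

Execution trace:
Initial: [q0]babb
Step 1: δ(q0, b) = (q0, b, R) → b[q0]abb
Step 2: δ(q0, a) = (q1, a, R) → ba[q1]bb
Step 3: δ(q1, b) = (qA, b, R) → bab[qA]b

The machine reaches the accept state qA and halts.

Answer: Accept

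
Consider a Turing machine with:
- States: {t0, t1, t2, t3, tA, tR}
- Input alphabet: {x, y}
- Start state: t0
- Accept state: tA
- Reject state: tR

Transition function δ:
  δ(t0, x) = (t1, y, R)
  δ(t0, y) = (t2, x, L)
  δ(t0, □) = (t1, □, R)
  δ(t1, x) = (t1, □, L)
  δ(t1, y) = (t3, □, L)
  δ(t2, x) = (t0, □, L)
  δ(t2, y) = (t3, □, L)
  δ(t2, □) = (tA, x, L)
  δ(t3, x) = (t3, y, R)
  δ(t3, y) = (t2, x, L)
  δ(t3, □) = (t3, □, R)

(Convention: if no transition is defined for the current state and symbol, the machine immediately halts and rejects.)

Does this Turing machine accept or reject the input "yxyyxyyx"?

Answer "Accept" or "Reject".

Execution trace:
Initial: [t0]yxyyxyyx
Step 1: δ(t0, y) = (t2, x, L) → [t2]□xxyyxyyx
Step 2: δ(t2, □) = (tA, x, L) → [tA]□xxxyyxyyx

The machine reaches the accept state tA and halts.

Answer: Accept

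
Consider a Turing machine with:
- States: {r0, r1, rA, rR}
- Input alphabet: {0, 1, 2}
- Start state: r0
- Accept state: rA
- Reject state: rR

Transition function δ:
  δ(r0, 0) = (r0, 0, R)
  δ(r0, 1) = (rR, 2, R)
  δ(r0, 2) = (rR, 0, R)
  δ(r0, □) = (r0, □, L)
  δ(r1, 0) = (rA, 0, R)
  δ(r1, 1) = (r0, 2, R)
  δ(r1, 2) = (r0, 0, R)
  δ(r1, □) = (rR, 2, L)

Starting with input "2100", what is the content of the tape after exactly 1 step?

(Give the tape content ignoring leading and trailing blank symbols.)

Execution trace:
Initial: [r0]2100
Step 1: δ(r0, 2) = (rR, 0, R) → 0[rR]100

The machine reaches the reject state rR and halts.

After 1 step, the tape (ignoring leading/trailing blanks) is: 0100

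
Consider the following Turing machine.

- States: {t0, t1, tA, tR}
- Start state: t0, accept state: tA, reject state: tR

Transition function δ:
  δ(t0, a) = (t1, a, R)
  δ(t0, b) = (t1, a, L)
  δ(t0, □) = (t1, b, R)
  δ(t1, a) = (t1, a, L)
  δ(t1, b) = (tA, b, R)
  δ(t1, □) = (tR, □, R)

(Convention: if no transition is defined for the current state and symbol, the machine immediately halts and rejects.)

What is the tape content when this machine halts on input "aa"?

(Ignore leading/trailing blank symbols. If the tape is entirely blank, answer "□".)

Execution trace:
Initial: [t0]aa
Step 1: δ(t0, a) = (t1, a, R) → a[t1]a
Step 2: δ(t1, a) = (t1, a, L) → [t1]aa
Step 3: δ(t1, a) = (t1, a, L) → [t1]□aa
Step 4: δ(t1, □) = (tR, □, R) → □[tR]aa

The machine reaches the reject state tR and halts.

Final tape (ignoring leading/trailing blanks): aa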